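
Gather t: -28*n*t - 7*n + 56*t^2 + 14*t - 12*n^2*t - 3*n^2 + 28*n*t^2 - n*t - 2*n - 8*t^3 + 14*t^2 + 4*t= -3*n^2 - 9*n - 8*t^3 + t^2*(28*n + 70) + t*(-12*n^2 - 29*n + 18)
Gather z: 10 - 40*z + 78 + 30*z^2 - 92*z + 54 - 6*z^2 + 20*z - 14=24*z^2 - 112*z + 128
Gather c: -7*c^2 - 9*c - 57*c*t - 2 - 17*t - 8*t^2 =-7*c^2 + c*(-57*t - 9) - 8*t^2 - 17*t - 2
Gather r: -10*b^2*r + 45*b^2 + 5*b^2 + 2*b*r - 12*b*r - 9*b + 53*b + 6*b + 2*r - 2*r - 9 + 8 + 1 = 50*b^2 + 50*b + r*(-10*b^2 - 10*b)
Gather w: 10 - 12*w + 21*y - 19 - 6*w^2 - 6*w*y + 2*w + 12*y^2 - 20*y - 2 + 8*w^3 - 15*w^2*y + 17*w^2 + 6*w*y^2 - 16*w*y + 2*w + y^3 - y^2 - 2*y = 8*w^3 + w^2*(11 - 15*y) + w*(6*y^2 - 22*y - 8) + y^3 + 11*y^2 - y - 11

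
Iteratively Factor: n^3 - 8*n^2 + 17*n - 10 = (n - 2)*(n^2 - 6*n + 5) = (n - 5)*(n - 2)*(n - 1)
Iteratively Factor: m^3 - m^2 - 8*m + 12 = (m - 2)*(m^2 + m - 6) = (m - 2)*(m + 3)*(m - 2)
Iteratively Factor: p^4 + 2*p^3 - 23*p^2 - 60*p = (p)*(p^3 + 2*p^2 - 23*p - 60) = p*(p - 5)*(p^2 + 7*p + 12) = p*(p - 5)*(p + 3)*(p + 4)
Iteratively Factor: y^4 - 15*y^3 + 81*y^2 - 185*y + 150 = (y - 2)*(y^3 - 13*y^2 + 55*y - 75) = (y - 5)*(y - 2)*(y^2 - 8*y + 15) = (y - 5)*(y - 3)*(y - 2)*(y - 5)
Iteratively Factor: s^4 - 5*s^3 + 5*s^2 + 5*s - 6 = (s + 1)*(s^3 - 6*s^2 + 11*s - 6) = (s - 3)*(s + 1)*(s^2 - 3*s + 2) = (s - 3)*(s - 1)*(s + 1)*(s - 2)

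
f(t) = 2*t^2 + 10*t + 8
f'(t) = 4*t + 10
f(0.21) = 10.19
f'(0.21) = 10.84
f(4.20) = 85.28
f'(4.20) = 26.80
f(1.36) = 25.30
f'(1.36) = 15.44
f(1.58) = 28.79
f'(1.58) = 16.32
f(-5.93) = 19.03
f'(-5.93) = -13.72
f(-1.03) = -0.18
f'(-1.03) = 5.88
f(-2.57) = -4.49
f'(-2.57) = -0.28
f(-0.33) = 4.92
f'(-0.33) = 8.68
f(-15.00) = 308.00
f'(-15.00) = -50.00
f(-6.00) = 20.00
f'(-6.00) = -14.00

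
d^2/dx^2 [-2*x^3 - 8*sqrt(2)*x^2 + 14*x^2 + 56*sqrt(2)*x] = -12*x - 16*sqrt(2) + 28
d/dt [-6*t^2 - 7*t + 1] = -12*t - 7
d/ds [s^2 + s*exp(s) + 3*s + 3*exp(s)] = s*exp(s) + 2*s + 4*exp(s) + 3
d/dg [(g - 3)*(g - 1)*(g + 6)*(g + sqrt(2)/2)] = 4*g^3 + 3*sqrt(2)*g^2/2 + 6*g^2 - 42*g + 2*sqrt(2)*g - 21*sqrt(2)/2 + 18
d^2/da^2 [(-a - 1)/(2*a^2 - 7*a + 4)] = 2*(-(a + 1)*(4*a - 7)^2 + (6*a - 5)*(2*a^2 - 7*a + 4))/(2*a^2 - 7*a + 4)^3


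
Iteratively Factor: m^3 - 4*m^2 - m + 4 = (m - 1)*(m^2 - 3*m - 4) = (m - 1)*(m + 1)*(m - 4)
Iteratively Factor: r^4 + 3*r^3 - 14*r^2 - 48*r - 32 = (r + 2)*(r^3 + r^2 - 16*r - 16) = (r + 2)*(r + 4)*(r^2 - 3*r - 4) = (r - 4)*(r + 2)*(r + 4)*(r + 1)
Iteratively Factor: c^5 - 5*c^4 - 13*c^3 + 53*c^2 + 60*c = (c)*(c^4 - 5*c^3 - 13*c^2 + 53*c + 60) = c*(c - 4)*(c^3 - c^2 - 17*c - 15) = c*(c - 4)*(c + 3)*(c^2 - 4*c - 5) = c*(c - 5)*(c - 4)*(c + 3)*(c + 1)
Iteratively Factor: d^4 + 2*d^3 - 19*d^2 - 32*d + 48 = (d - 1)*(d^3 + 3*d^2 - 16*d - 48) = (d - 4)*(d - 1)*(d^2 + 7*d + 12) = (d - 4)*(d - 1)*(d + 4)*(d + 3)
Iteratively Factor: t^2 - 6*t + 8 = (t - 4)*(t - 2)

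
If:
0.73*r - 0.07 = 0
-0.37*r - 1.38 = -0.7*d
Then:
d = 2.02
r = 0.10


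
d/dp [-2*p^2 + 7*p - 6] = 7 - 4*p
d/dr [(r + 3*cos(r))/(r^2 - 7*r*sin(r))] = (-3*r^2*sin(r) + 7*r^2*cos(r) - r^2 - 6*r*cos(r) + 21*r + 21*sin(2*r)/2)/(r^2*(r - 7*sin(r))^2)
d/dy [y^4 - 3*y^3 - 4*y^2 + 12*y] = 4*y^3 - 9*y^2 - 8*y + 12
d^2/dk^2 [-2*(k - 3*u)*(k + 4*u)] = -4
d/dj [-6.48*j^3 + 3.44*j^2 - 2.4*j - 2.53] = -19.44*j^2 + 6.88*j - 2.4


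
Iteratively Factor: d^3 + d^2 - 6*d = (d + 3)*(d^2 - 2*d) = (d - 2)*(d + 3)*(d)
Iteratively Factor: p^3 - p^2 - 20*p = (p - 5)*(p^2 + 4*p) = p*(p - 5)*(p + 4)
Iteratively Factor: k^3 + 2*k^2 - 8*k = (k + 4)*(k^2 - 2*k) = (k - 2)*(k + 4)*(k)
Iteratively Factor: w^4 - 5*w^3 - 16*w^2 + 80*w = (w + 4)*(w^3 - 9*w^2 + 20*w) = w*(w + 4)*(w^2 - 9*w + 20) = w*(w - 4)*(w + 4)*(w - 5)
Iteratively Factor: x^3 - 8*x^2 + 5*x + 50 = (x + 2)*(x^2 - 10*x + 25) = (x - 5)*(x + 2)*(x - 5)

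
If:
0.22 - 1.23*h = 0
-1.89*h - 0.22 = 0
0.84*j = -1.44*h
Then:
No Solution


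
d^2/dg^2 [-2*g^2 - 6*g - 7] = -4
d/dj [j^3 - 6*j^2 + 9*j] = 3*j^2 - 12*j + 9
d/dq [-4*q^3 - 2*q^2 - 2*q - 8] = -12*q^2 - 4*q - 2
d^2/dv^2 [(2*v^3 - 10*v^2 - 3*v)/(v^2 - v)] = -22/(v^3 - 3*v^2 + 3*v - 1)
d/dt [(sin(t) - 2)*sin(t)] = 2*(sin(t) - 1)*cos(t)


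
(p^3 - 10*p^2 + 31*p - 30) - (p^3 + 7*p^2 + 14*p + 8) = -17*p^2 + 17*p - 38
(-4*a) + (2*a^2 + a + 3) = 2*a^2 - 3*a + 3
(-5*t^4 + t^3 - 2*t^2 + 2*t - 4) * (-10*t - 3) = 50*t^5 + 5*t^4 + 17*t^3 - 14*t^2 + 34*t + 12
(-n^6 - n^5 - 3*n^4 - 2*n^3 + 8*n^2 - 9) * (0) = 0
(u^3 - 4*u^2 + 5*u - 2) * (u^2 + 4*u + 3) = u^5 - 8*u^3 + 6*u^2 + 7*u - 6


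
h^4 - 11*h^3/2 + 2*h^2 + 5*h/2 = h*(h - 5)*(h - 1)*(h + 1/2)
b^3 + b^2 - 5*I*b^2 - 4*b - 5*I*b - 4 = (b + 1)*(b - 4*I)*(b - I)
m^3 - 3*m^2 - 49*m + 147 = (m - 7)*(m - 3)*(m + 7)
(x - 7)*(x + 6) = x^2 - x - 42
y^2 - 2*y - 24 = (y - 6)*(y + 4)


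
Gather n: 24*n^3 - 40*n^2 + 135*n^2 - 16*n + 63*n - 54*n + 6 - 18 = 24*n^3 + 95*n^2 - 7*n - 12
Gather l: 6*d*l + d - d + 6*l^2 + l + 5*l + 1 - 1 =6*l^2 + l*(6*d + 6)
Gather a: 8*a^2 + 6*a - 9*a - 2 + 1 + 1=8*a^2 - 3*a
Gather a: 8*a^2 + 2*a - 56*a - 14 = 8*a^2 - 54*a - 14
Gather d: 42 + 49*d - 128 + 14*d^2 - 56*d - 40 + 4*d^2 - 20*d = 18*d^2 - 27*d - 126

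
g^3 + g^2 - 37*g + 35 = (g - 5)*(g - 1)*(g + 7)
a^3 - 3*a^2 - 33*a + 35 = (a - 7)*(a - 1)*(a + 5)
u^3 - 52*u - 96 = (u - 8)*(u + 2)*(u + 6)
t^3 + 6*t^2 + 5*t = t*(t + 1)*(t + 5)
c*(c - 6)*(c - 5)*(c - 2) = c^4 - 13*c^3 + 52*c^2 - 60*c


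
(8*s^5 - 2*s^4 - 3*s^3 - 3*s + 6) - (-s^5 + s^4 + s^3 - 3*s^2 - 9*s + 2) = 9*s^5 - 3*s^4 - 4*s^3 + 3*s^2 + 6*s + 4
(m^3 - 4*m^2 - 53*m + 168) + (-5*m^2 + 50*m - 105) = m^3 - 9*m^2 - 3*m + 63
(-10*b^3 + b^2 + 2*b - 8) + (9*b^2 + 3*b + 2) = -10*b^3 + 10*b^2 + 5*b - 6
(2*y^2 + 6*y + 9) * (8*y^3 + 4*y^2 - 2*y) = 16*y^5 + 56*y^4 + 92*y^3 + 24*y^2 - 18*y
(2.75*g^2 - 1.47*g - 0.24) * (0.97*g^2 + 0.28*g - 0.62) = 2.6675*g^4 - 0.6559*g^3 - 2.3494*g^2 + 0.8442*g + 0.1488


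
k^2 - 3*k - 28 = (k - 7)*(k + 4)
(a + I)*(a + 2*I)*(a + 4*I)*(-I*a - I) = -I*a^4 + 7*a^3 - I*a^3 + 7*a^2 + 14*I*a^2 - 8*a + 14*I*a - 8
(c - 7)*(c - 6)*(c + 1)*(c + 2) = c^4 - 10*c^3 + 5*c^2 + 100*c + 84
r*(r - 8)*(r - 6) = r^3 - 14*r^2 + 48*r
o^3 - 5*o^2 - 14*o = o*(o - 7)*(o + 2)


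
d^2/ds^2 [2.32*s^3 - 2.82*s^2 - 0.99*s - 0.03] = 13.92*s - 5.64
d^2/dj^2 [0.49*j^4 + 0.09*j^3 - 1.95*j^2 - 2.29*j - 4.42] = 5.88*j^2 + 0.54*j - 3.9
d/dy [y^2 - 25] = 2*y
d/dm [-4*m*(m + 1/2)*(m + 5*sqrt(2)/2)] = -12*m^2 - 20*sqrt(2)*m - 4*m - 5*sqrt(2)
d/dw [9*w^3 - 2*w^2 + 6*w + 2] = 27*w^2 - 4*w + 6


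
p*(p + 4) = p^2 + 4*p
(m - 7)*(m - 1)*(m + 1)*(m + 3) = m^4 - 4*m^3 - 22*m^2 + 4*m + 21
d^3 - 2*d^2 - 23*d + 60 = (d - 4)*(d - 3)*(d + 5)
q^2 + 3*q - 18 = (q - 3)*(q + 6)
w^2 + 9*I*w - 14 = (w + 2*I)*(w + 7*I)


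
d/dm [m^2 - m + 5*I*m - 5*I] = 2*m - 1 + 5*I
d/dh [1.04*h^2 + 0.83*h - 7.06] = 2.08*h + 0.83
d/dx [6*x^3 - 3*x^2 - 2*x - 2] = 18*x^2 - 6*x - 2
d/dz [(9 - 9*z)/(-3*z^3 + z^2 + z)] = 9*(-6*z^3 + 10*z^2 - 2*z - 1)/(z^2*(9*z^4 - 6*z^3 - 5*z^2 + 2*z + 1))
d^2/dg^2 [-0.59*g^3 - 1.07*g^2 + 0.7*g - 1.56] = -3.54*g - 2.14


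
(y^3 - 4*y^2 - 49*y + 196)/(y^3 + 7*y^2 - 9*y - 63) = (y^2 - 11*y + 28)/(y^2 - 9)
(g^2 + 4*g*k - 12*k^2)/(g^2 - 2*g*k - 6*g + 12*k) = (g + 6*k)/(g - 6)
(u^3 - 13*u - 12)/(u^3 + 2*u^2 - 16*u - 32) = (u^2 + 4*u + 3)/(u^2 + 6*u + 8)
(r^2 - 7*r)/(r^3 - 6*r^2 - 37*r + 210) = r/(r^2 + r - 30)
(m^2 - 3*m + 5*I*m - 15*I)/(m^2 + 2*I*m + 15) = (m - 3)/(m - 3*I)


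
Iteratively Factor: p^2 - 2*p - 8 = (p - 4)*(p + 2)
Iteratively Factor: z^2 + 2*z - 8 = (z + 4)*(z - 2)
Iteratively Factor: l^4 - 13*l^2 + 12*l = (l - 1)*(l^3 + l^2 - 12*l) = (l - 3)*(l - 1)*(l^2 + 4*l) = (l - 3)*(l - 1)*(l + 4)*(l)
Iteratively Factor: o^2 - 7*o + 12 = (o - 4)*(o - 3)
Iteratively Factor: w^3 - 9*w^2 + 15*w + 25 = (w - 5)*(w^2 - 4*w - 5) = (w - 5)*(w + 1)*(w - 5)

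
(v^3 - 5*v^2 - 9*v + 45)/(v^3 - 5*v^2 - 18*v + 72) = (v^2 - 2*v - 15)/(v^2 - 2*v - 24)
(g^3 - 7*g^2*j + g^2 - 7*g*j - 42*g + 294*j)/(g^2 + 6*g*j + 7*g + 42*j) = (g^2 - 7*g*j - 6*g + 42*j)/(g + 6*j)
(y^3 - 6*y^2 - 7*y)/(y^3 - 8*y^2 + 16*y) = (y^2 - 6*y - 7)/(y^2 - 8*y + 16)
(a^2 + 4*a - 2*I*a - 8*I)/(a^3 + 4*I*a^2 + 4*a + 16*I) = (a + 4)/(a^2 + 6*I*a - 8)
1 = 1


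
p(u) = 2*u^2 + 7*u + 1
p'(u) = 4*u + 7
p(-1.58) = -5.07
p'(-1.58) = 0.68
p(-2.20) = -4.72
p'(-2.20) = -1.80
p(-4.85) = 14.10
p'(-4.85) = -12.40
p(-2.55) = -3.84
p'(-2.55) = -3.20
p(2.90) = 38.12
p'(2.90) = 18.60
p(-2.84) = -2.75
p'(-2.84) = -4.36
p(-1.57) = -5.06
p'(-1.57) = 0.72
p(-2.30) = -4.52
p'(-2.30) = -2.20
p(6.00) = 115.00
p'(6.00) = 31.00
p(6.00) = 115.00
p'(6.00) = 31.00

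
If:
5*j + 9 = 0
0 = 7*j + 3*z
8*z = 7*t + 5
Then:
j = -9/5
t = 143/35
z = 21/5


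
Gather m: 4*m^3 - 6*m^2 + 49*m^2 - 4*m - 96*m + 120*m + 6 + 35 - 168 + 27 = 4*m^3 + 43*m^2 + 20*m - 100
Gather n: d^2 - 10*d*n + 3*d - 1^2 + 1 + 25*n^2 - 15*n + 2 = d^2 + 3*d + 25*n^2 + n*(-10*d - 15) + 2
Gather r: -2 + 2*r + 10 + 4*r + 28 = 6*r + 36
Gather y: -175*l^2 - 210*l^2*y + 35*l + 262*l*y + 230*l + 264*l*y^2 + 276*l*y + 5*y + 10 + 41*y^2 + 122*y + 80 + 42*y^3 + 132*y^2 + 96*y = -175*l^2 + 265*l + 42*y^3 + y^2*(264*l + 173) + y*(-210*l^2 + 538*l + 223) + 90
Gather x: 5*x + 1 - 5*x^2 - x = -5*x^2 + 4*x + 1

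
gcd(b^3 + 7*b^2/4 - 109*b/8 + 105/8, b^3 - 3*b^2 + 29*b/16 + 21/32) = b^2 - 13*b/4 + 21/8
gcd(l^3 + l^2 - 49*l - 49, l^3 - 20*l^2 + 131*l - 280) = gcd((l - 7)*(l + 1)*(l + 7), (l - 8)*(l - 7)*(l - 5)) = l - 7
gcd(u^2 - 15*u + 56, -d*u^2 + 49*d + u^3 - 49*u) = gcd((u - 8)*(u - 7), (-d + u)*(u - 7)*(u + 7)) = u - 7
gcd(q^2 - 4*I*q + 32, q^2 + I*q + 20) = 1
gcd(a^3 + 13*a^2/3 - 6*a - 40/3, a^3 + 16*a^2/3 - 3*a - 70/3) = a^2 + 3*a - 10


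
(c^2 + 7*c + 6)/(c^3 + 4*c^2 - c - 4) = (c + 6)/(c^2 + 3*c - 4)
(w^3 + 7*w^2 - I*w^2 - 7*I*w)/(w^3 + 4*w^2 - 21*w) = (w - I)/(w - 3)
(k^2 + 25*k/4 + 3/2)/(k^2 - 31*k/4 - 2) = (k + 6)/(k - 8)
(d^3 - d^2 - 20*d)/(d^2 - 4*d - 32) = d*(d - 5)/(d - 8)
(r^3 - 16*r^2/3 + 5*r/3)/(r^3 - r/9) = 3*(r - 5)/(3*r + 1)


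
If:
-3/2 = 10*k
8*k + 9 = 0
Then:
No Solution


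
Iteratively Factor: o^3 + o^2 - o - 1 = (o + 1)*(o^2 - 1) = (o - 1)*(o + 1)*(o + 1)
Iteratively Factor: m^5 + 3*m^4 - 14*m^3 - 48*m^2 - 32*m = (m - 4)*(m^4 + 7*m^3 + 14*m^2 + 8*m) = m*(m - 4)*(m^3 + 7*m^2 + 14*m + 8) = m*(m - 4)*(m + 4)*(m^2 + 3*m + 2) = m*(m - 4)*(m + 1)*(m + 4)*(m + 2)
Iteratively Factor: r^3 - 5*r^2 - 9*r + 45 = (r + 3)*(r^2 - 8*r + 15) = (r - 3)*(r + 3)*(r - 5)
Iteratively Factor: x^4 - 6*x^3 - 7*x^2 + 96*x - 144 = (x + 4)*(x^3 - 10*x^2 + 33*x - 36) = (x - 4)*(x + 4)*(x^2 - 6*x + 9) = (x - 4)*(x - 3)*(x + 4)*(x - 3)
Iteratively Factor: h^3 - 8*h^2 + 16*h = (h)*(h^2 - 8*h + 16) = h*(h - 4)*(h - 4)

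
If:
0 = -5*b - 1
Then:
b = -1/5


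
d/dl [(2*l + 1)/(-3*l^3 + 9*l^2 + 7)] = (-6*l^3 + 18*l^2 + 9*l*(l - 2)*(2*l + 1) + 14)/(-3*l^3 + 9*l^2 + 7)^2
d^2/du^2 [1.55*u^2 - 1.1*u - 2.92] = 3.10000000000000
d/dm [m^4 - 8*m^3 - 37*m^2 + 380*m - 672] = 4*m^3 - 24*m^2 - 74*m + 380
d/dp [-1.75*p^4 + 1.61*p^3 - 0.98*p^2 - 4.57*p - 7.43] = -7.0*p^3 + 4.83*p^2 - 1.96*p - 4.57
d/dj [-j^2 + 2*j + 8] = 2 - 2*j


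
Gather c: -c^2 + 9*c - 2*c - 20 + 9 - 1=-c^2 + 7*c - 12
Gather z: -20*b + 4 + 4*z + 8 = -20*b + 4*z + 12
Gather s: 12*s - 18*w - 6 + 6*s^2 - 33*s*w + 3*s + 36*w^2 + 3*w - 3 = 6*s^2 + s*(15 - 33*w) + 36*w^2 - 15*w - 9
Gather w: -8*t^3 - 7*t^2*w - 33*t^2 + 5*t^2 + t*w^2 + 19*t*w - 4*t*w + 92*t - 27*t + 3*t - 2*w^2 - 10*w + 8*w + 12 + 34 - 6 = -8*t^3 - 28*t^2 + 68*t + w^2*(t - 2) + w*(-7*t^2 + 15*t - 2) + 40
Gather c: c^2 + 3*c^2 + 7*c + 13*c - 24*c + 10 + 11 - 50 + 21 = 4*c^2 - 4*c - 8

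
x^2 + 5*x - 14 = (x - 2)*(x + 7)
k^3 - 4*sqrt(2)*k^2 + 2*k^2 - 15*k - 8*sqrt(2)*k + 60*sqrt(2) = (k - 3)*(k + 5)*(k - 4*sqrt(2))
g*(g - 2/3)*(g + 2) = g^3 + 4*g^2/3 - 4*g/3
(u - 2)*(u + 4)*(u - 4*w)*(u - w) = u^4 - 5*u^3*w + 2*u^3 + 4*u^2*w^2 - 10*u^2*w - 8*u^2 + 8*u*w^2 + 40*u*w - 32*w^2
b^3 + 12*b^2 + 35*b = b*(b + 5)*(b + 7)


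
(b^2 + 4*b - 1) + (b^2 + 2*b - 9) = 2*b^2 + 6*b - 10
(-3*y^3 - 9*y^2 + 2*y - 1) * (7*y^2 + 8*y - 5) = -21*y^5 - 87*y^4 - 43*y^3 + 54*y^2 - 18*y + 5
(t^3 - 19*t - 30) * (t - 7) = t^4 - 7*t^3 - 19*t^2 + 103*t + 210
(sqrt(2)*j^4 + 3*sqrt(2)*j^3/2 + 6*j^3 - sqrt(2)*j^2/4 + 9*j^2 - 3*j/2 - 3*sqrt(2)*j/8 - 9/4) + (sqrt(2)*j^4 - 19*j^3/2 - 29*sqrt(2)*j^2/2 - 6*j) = 2*sqrt(2)*j^4 - 7*j^3/2 + 3*sqrt(2)*j^3/2 - 59*sqrt(2)*j^2/4 + 9*j^2 - 15*j/2 - 3*sqrt(2)*j/8 - 9/4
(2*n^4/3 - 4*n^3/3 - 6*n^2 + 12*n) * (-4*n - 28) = -8*n^5/3 - 40*n^4/3 + 184*n^3/3 + 120*n^2 - 336*n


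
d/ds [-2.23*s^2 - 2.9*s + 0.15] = -4.46*s - 2.9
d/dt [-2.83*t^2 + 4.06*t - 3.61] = 4.06 - 5.66*t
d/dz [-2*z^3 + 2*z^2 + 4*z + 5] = -6*z^2 + 4*z + 4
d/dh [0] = 0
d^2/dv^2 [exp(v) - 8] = exp(v)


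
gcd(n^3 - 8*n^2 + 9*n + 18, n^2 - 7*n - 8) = n + 1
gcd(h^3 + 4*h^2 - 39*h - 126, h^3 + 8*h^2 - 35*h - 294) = h^2 + h - 42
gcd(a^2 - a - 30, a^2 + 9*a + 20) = a + 5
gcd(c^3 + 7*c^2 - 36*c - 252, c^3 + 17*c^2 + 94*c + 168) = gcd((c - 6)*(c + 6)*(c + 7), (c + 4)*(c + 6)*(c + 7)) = c^2 + 13*c + 42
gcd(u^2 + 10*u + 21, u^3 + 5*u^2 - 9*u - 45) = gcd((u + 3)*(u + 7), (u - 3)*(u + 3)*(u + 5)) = u + 3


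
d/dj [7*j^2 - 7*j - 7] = 14*j - 7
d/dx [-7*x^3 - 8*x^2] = x*(-21*x - 16)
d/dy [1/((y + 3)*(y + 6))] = (-2*y - 9)/(y^4 + 18*y^3 + 117*y^2 + 324*y + 324)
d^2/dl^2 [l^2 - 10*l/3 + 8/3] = 2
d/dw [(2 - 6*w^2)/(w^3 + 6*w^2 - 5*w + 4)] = 2*(3*w^4 + 12*w^2 - 36*w + 5)/(w^6 + 12*w^5 + 26*w^4 - 52*w^3 + 73*w^2 - 40*w + 16)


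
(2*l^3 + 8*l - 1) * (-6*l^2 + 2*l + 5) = -12*l^5 + 4*l^4 - 38*l^3 + 22*l^2 + 38*l - 5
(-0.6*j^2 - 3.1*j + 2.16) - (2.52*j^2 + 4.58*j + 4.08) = -3.12*j^2 - 7.68*j - 1.92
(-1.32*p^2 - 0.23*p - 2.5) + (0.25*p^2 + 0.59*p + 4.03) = -1.07*p^2 + 0.36*p + 1.53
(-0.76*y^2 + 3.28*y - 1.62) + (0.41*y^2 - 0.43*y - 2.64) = -0.35*y^2 + 2.85*y - 4.26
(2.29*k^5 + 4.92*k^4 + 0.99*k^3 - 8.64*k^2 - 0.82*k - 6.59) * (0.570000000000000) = 1.3053*k^5 + 2.8044*k^4 + 0.5643*k^3 - 4.9248*k^2 - 0.4674*k - 3.7563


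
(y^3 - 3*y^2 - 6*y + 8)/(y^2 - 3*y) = (y^3 - 3*y^2 - 6*y + 8)/(y*(y - 3))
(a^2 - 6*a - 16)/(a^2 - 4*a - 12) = (a - 8)/(a - 6)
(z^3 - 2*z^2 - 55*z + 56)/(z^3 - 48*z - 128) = (z^2 + 6*z - 7)/(z^2 + 8*z + 16)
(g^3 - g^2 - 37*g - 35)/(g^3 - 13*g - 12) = (g^2 - 2*g - 35)/(g^2 - g - 12)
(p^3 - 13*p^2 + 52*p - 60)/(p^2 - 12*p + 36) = (p^2 - 7*p + 10)/(p - 6)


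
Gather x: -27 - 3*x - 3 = -3*x - 30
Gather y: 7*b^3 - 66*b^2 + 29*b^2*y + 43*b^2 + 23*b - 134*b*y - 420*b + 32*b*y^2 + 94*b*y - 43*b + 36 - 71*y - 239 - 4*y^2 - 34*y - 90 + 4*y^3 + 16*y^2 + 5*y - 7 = 7*b^3 - 23*b^2 - 440*b + 4*y^3 + y^2*(32*b + 12) + y*(29*b^2 - 40*b - 100) - 300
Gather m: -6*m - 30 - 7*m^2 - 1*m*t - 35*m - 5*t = -7*m^2 + m*(-t - 41) - 5*t - 30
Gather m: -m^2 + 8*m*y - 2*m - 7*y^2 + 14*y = -m^2 + m*(8*y - 2) - 7*y^2 + 14*y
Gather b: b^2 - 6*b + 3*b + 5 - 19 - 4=b^2 - 3*b - 18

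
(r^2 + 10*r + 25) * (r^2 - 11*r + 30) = r^4 - r^3 - 55*r^2 + 25*r + 750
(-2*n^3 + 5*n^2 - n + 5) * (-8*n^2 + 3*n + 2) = 16*n^5 - 46*n^4 + 19*n^3 - 33*n^2 + 13*n + 10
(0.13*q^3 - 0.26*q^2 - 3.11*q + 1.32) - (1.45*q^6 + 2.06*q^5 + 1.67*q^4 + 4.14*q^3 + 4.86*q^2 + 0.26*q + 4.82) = -1.45*q^6 - 2.06*q^5 - 1.67*q^4 - 4.01*q^3 - 5.12*q^2 - 3.37*q - 3.5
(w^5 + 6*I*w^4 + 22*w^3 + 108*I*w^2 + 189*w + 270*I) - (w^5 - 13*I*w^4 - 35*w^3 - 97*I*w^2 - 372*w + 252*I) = 19*I*w^4 + 57*w^3 + 205*I*w^2 + 561*w + 18*I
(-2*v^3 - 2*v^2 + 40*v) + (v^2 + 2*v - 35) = -2*v^3 - v^2 + 42*v - 35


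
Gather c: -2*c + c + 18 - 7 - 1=10 - c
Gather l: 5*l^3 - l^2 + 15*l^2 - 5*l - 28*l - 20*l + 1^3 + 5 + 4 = 5*l^3 + 14*l^2 - 53*l + 10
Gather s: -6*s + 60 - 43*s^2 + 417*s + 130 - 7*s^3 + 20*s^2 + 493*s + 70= -7*s^3 - 23*s^2 + 904*s + 260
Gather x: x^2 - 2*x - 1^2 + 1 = x^2 - 2*x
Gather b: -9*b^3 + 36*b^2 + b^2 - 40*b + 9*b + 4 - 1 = -9*b^3 + 37*b^2 - 31*b + 3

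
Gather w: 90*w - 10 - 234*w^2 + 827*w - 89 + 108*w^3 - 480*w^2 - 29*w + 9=108*w^3 - 714*w^2 + 888*w - 90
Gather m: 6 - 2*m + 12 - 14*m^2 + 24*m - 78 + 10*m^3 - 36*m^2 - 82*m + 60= 10*m^3 - 50*m^2 - 60*m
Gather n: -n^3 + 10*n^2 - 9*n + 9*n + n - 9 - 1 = -n^3 + 10*n^2 + n - 10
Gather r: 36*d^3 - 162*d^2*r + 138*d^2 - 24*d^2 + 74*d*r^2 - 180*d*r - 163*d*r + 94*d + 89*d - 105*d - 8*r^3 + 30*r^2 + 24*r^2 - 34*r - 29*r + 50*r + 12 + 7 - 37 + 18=36*d^3 + 114*d^2 + 78*d - 8*r^3 + r^2*(74*d + 54) + r*(-162*d^2 - 343*d - 13)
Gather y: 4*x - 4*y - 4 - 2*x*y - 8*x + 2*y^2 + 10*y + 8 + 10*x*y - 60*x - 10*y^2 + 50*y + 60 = -64*x - 8*y^2 + y*(8*x + 56) + 64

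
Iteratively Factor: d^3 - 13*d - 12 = (d + 1)*(d^2 - d - 12) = (d + 1)*(d + 3)*(d - 4)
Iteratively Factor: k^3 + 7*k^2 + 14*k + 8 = (k + 2)*(k^2 + 5*k + 4) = (k + 1)*(k + 2)*(k + 4)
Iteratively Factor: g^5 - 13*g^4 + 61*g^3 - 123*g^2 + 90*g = (g - 3)*(g^4 - 10*g^3 + 31*g^2 - 30*g) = g*(g - 3)*(g^3 - 10*g^2 + 31*g - 30) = g*(g - 3)^2*(g^2 - 7*g + 10) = g*(g - 3)^2*(g - 2)*(g - 5)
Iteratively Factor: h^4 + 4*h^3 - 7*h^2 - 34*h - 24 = (h - 3)*(h^3 + 7*h^2 + 14*h + 8) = (h - 3)*(h + 1)*(h^2 + 6*h + 8) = (h - 3)*(h + 1)*(h + 4)*(h + 2)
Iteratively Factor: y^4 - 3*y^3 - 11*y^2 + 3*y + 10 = (y + 2)*(y^3 - 5*y^2 - y + 5) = (y - 5)*(y + 2)*(y^2 - 1) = (y - 5)*(y - 1)*(y + 2)*(y + 1)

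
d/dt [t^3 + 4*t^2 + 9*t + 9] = 3*t^2 + 8*t + 9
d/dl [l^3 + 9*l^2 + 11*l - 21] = 3*l^2 + 18*l + 11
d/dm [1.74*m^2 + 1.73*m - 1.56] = 3.48*m + 1.73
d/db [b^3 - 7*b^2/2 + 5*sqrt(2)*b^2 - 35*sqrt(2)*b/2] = 3*b^2 - 7*b + 10*sqrt(2)*b - 35*sqrt(2)/2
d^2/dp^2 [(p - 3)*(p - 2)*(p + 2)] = 6*p - 6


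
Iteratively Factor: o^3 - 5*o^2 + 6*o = (o - 2)*(o^2 - 3*o) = o*(o - 2)*(o - 3)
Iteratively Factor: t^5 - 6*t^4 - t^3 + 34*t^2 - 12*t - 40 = (t + 2)*(t^4 - 8*t^3 + 15*t^2 + 4*t - 20) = (t + 1)*(t + 2)*(t^3 - 9*t^2 + 24*t - 20) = (t - 2)*(t + 1)*(t + 2)*(t^2 - 7*t + 10) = (t - 2)^2*(t + 1)*(t + 2)*(t - 5)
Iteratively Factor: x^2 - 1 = (x - 1)*(x + 1)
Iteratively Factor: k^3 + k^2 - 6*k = (k + 3)*(k^2 - 2*k) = k*(k + 3)*(k - 2)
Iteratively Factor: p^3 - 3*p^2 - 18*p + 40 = (p - 5)*(p^2 + 2*p - 8) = (p - 5)*(p - 2)*(p + 4)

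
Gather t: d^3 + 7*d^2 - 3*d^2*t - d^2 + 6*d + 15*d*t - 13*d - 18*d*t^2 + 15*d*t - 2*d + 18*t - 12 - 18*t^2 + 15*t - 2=d^3 + 6*d^2 - 9*d + t^2*(-18*d - 18) + t*(-3*d^2 + 30*d + 33) - 14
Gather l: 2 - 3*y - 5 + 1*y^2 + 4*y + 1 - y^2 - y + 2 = 0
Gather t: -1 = -1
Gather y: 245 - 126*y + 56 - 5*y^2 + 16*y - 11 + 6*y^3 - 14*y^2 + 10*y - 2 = 6*y^3 - 19*y^2 - 100*y + 288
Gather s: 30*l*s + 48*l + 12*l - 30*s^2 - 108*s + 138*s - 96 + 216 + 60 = 60*l - 30*s^2 + s*(30*l + 30) + 180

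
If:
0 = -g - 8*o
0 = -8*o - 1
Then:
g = 1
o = -1/8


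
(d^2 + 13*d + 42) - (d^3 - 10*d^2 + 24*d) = -d^3 + 11*d^2 - 11*d + 42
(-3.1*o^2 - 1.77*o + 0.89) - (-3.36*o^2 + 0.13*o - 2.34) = 0.26*o^2 - 1.9*o + 3.23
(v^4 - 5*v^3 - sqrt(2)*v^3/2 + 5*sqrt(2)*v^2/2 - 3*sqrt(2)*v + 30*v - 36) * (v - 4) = v^5 - 9*v^4 - sqrt(2)*v^4/2 + 9*sqrt(2)*v^3/2 + 20*v^3 - 13*sqrt(2)*v^2 + 30*v^2 - 156*v + 12*sqrt(2)*v + 144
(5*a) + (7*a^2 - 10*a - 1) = 7*a^2 - 5*a - 1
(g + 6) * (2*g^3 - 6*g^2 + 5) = 2*g^4 + 6*g^3 - 36*g^2 + 5*g + 30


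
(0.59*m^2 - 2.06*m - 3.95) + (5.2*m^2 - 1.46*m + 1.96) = 5.79*m^2 - 3.52*m - 1.99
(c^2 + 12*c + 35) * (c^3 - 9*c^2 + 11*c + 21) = c^5 + 3*c^4 - 62*c^3 - 162*c^2 + 637*c + 735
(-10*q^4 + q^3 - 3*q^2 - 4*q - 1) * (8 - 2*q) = 20*q^5 - 82*q^4 + 14*q^3 - 16*q^2 - 30*q - 8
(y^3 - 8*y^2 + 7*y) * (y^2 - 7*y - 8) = y^5 - 15*y^4 + 55*y^3 + 15*y^2 - 56*y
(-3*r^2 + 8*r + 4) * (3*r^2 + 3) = -9*r^4 + 24*r^3 + 3*r^2 + 24*r + 12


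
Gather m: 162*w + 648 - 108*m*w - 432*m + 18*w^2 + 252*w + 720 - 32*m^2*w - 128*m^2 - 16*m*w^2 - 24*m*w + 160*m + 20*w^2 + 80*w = m^2*(-32*w - 128) + m*(-16*w^2 - 132*w - 272) + 38*w^2 + 494*w + 1368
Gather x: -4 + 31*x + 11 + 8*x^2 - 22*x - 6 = 8*x^2 + 9*x + 1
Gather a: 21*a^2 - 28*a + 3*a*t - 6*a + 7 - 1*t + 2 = 21*a^2 + a*(3*t - 34) - t + 9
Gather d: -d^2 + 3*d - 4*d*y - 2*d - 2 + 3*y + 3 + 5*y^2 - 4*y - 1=-d^2 + d*(1 - 4*y) + 5*y^2 - y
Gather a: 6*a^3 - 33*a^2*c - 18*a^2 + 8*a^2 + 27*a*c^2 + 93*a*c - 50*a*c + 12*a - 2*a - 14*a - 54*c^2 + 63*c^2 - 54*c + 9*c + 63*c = 6*a^3 + a^2*(-33*c - 10) + a*(27*c^2 + 43*c - 4) + 9*c^2 + 18*c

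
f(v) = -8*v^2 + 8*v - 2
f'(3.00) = -40.00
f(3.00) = -50.00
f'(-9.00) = 152.00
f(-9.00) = -722.00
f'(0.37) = 2.08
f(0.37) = -0.14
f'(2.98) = -39.68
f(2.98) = -49.20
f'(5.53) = -80.48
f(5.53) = -202.41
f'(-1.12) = 25.92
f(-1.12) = -21.00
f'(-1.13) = 26.08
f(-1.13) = -21.26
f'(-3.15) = 58.40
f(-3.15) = -106.58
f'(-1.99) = 39.84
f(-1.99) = -49.60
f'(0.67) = -2.72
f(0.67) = -0.23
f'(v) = 8 - 16*v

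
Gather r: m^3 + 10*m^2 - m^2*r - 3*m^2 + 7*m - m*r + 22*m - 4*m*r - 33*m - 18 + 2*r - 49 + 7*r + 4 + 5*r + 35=m^3 + 7*m^2 - 4*m + r*(-m^2 - 5*m + 14) - 28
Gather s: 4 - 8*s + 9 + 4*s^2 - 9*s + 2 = 4*s^2 - 17*s + 15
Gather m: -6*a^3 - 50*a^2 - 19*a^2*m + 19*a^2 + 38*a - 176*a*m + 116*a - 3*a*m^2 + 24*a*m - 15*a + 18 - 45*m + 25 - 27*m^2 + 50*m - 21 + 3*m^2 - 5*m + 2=-6*a^3 - 31*a^2 + 139*a + m^2*(-3*a - 24) + m*(-19*a^2 - 152*a) + 24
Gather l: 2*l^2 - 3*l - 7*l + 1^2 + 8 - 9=2*l^2 - 10*l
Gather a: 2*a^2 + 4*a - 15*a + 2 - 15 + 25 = 2*a^2 - 11*a + 12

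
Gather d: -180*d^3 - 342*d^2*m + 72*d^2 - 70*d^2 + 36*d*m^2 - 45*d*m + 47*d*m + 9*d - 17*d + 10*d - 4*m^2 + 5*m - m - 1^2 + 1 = -180*d^3 + d^2*(2 - 342*m) + d*(36*m^2 + 2*m + 2) - 4*m^2 + 4*m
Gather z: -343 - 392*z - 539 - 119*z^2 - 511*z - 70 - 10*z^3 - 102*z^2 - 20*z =-10*z^3 - 221*z^2 - 923*z - 952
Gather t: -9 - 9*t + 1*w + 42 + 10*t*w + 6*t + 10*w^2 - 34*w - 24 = t*(10*w - 3) + 10*w^2 - 33*w + 9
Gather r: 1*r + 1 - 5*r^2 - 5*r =-5*r^2 - 4*r + 1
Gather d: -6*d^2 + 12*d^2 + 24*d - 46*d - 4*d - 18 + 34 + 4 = 6*d^2 - 26*d + 20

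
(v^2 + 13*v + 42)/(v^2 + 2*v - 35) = (v + 6)/(v - 5)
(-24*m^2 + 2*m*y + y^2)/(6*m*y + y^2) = (-4*m + y)/y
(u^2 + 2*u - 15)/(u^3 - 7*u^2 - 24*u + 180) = (u - 3)/(u^2 - 12*u + 36)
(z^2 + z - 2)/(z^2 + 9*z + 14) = (z - 1)/(z + 7)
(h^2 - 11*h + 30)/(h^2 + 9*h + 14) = (h^2 - 11*h + 30)/(h^2 + 9*h + 14)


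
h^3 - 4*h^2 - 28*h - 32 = (h - 8)*(h + 2)^2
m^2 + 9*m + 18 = (m + 3)*(m + 6)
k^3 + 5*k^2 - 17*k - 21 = (k - 3)*(k + 1)*(k + 7)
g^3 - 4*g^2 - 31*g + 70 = (g - 7)*(g - 2)*(g + 5)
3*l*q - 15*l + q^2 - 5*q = (3*l + q)*(q - 5)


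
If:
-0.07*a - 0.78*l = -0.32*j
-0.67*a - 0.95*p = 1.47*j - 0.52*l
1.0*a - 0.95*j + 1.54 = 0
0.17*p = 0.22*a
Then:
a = -0.62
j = 0.97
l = 0.45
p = -0.81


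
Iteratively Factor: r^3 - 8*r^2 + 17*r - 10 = (r - 5)*(r^2 - 3*r + 2) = (r - 5)*(r - 2)*(r - 1)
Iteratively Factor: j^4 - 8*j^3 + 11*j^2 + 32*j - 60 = (j - 5)*(j^3 - 3*j^2 - 4*j + 12) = (j - 5)*(j + 2)*(j^2 - 5*j + 6) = (j - 5)*(j - 2)*(j + 2)*(j - 3)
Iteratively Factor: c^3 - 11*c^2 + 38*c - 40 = (c - 5)*(c^2 - 6*c + 8) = (c - 5)*(c - 2)*(c - 4)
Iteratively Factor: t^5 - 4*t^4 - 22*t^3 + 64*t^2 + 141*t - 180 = (t + 3)*(t^4 - 7*t^3 - t^2 + 67*t - 60) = (t - 5)*(t + 3)*(t^3 - 2*t^2 - 11*t + 12) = (t - 5)*(t - 4)*(t + 3)*(t^2 + 2*t - 3) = (t - 5)*(t - 4)*(t + 3)^2*(t - 1)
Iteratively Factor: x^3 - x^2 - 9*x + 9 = (x - 3)*(x^2 + 2*x - 3) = (x - 3)*(x + 3)*(x - 1)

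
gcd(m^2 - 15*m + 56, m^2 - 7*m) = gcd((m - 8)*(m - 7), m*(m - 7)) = m - 7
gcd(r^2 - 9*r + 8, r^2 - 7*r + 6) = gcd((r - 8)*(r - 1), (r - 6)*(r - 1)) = r - 1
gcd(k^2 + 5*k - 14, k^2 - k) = 1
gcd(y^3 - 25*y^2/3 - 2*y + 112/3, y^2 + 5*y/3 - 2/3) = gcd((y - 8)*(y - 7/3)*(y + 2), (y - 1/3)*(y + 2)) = y + 2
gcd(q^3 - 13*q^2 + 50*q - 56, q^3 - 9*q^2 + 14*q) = q^2 - 9*q + 14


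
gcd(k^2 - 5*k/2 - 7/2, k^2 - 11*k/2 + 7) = k - 7/2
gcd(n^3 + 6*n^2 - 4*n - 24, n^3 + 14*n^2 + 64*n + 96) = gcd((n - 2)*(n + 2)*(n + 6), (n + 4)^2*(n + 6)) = n + 6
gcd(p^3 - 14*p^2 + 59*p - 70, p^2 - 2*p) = p - 2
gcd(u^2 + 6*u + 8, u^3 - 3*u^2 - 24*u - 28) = u + 2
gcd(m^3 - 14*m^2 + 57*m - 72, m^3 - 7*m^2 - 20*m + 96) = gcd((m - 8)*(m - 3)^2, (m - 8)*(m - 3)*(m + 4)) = m^2 - 11*m + 24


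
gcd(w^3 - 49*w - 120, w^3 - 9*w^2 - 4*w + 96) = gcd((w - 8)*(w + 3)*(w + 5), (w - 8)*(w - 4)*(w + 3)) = w^2 - 5*w - 24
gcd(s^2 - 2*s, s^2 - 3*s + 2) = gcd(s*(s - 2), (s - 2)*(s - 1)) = s - 2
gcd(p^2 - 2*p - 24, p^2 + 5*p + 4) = p + 4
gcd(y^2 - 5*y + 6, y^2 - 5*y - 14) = 1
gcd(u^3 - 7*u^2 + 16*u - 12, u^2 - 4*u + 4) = u^2 - 4*u + 4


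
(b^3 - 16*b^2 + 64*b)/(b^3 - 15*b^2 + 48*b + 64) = b/(b + 1)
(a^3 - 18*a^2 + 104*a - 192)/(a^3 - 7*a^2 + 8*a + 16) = (a^2 - 14*a + 48)/(a^2 - 3*a - 4)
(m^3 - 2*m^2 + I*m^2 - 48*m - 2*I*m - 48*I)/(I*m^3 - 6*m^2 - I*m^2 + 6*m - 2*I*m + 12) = (-I*m^3 + m^2*(1 + 2*I) + m*(-2 + 48*I) - 48)/(m^3 + m^2*(-1 + 6*I) + m*(-2 - 6*I) - 12*I)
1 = 1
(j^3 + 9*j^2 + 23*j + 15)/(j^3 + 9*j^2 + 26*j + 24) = (j^2 + 6*j + 5)/(j^2 + 6*j + 8)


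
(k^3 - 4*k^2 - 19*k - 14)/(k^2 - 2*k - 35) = (k^2 + 3*k + 2)/(k + 5)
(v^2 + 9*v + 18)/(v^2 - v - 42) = (v + 3)/(v - 7)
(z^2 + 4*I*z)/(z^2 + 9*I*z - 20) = z/(z + 5*I)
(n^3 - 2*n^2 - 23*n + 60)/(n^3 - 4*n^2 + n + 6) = (n^2 + n - 20)/(n^2 - n - 2)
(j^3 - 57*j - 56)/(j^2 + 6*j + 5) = (j^2 - j - 56)/(j + 5)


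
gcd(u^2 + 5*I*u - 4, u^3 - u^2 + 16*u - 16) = u + 4*I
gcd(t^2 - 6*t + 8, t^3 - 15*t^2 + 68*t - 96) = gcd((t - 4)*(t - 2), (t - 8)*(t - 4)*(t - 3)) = t - 4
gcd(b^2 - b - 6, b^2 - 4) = b + 2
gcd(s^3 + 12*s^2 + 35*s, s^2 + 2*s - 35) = s + 7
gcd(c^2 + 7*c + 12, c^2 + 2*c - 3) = c + 3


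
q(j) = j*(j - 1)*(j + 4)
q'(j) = j*(j - 1) + j*(j + 4) + (j - 1)*(j + 4) = 3*j^2 + 6*j - 4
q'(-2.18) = -2.82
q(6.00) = 300.00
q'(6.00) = 140.00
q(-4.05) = -1.02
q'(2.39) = 27.48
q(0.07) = -0.26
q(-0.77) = 4.40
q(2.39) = 21.23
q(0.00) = 0.00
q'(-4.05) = 20.91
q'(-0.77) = -6.84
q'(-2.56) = 0.30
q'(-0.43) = -6.03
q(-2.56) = 13.12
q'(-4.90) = 38.63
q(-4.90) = -26.02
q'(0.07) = -3.57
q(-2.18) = 12.62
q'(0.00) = -4.00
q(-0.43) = 2.20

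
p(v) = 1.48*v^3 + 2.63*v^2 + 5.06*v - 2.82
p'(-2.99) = 29.03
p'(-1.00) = 4.24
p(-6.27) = -295.96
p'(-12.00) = 581.30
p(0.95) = 5.63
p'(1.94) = 31.97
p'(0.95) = 14.06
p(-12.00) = -2242.26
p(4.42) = 198.73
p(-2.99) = -34.00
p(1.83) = 24.32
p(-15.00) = -4481.97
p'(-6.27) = 146.63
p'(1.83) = 29.55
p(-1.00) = -6.73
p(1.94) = 27.70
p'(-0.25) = 4.02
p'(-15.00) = 925.16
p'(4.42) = 115.05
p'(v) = 4.44*v^2 + 5.26*v + 5.06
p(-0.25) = -3.94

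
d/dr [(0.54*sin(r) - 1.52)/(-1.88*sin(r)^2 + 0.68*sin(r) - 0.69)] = (1.0152*sin(r)^2 - 5.7152*sin(r) + 0.661)*cos(r)/(3.5344*sin(r)^4 - 2.5568*sin(r)^3 + 3.0568*sin(r)^2 - 0.9384*sin(r) + 0.4761)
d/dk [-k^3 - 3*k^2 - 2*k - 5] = -3*k^2 - 6*k - 2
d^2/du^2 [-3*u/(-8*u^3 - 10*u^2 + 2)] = 3*u*(4*u^2*(6*u + 5)^2 - 3*(8*u + 5)*(4*u^3 + 5*u^2 - 1))/(4*u^3 + 5*u^2 - 1)^3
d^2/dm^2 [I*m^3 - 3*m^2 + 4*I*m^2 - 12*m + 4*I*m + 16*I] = 6*I*m - 6 + 8*I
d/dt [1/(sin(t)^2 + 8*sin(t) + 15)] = -2*(sin(t) + 4)*cos(t)/(sin(t)^2 + 8*sin(t) + 15)^2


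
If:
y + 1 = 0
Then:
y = -1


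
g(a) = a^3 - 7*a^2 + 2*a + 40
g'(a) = 3*a^2 - 14*a + 2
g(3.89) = 0.72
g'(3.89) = -7.06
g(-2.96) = -53.19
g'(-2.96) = 69.72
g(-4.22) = -168.25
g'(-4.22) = 114.51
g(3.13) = 8.35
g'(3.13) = -12.43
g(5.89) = 13.27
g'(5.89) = 23.62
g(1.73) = 27.69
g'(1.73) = -13.24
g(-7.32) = -741.94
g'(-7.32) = 265.23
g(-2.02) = -0.85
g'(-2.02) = 42.52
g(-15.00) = -4940.00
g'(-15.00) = 887.00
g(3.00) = 10.00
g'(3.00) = -13.00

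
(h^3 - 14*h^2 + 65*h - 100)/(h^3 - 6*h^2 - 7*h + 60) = (h - 5)/(h + 3)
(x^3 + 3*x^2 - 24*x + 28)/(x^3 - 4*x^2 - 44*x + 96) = (x^2 + 5*x - 14)/(x^2 - 2*x - 48)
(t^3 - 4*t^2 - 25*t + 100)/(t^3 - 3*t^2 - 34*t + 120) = (t + 5)/(t + 6)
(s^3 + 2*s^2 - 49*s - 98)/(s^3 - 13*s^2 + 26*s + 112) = (s + 7)/(s - 8)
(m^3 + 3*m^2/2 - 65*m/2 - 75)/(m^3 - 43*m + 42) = (2*m^2 + 15*m + 25)/(2*(m^2 + 6*m - 7))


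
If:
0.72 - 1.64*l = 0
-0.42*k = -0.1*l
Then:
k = 0.10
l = 0.44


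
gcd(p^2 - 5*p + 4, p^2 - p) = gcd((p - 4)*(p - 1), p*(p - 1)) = p - 1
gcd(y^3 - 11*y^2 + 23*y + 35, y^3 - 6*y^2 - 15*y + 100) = y - 5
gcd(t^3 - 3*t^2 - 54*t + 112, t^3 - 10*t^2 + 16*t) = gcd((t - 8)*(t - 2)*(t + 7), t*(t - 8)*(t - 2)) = t^2 - 10*t + 16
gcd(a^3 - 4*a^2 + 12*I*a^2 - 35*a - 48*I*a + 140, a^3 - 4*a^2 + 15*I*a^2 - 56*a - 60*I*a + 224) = a^2 + a*(-4 + 7*I) - 28*I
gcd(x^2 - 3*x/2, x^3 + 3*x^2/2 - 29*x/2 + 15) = x - 3/2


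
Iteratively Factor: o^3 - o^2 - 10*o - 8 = (o + 1)*(o^2 - 2*o - 8) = (o + 1)*(o + 2)*(o - 4)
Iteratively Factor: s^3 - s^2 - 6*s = (s)*(s^2 - s - 6) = s*(s - 3)*(s + 2)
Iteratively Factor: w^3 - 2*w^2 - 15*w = (w)*(w^2 - 2*w - 15) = w*(w - 5)*(w + 3)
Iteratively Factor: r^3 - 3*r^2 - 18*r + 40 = (r - 2)*(r^2 - r - 20) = (r - 2)*(r + 4)*(r - 5)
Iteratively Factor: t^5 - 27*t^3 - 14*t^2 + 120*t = (t - 2)*(t^4 + 2*t^3 - 23*t^2 - 60*t) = (t - 2)*(t + 4)*(t^3 - 2*t^2 - 15*t) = t*(t - 2)*(t + 4)*(t^2 - 2*t - 15) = t*(t - 5)*(t - 2)*(t + 4)*(t + 3)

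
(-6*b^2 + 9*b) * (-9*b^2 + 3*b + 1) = 54*b^4 - 99*b^3 + 21*b^2 + 9*b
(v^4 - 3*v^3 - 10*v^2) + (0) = v^4 - 3*v^3 - 10*v^2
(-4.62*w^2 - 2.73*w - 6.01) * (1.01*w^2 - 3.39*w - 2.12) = -4.6662*w^4 + 12.9045*w^3 + 12.979*w^2 + 26.1615*w + 12.7412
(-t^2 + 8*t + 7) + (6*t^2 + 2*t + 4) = 5*t^2 + 10*t + 11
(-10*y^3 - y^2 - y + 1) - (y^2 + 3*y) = -10*y^3 - 2*y^2 - 4*y + 1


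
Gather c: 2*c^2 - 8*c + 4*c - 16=2*c^2 - 4*c - 16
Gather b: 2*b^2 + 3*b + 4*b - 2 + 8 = 2*b^2 + 7*b + 6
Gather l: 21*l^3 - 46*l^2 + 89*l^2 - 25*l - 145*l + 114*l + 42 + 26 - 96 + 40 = 21*l^3 + 43*l^2 - 56*l + 12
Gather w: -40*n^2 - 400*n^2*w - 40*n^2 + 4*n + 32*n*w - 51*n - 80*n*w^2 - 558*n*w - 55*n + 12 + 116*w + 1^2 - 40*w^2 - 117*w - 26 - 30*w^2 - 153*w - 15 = -80*n^2 - 102*n + w^2*(-80*n - 70) + w*(-400*n^2 - 526*n - 154) - 28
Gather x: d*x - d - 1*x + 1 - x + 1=-d + x*(d - 2) + 2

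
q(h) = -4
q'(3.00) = 0.00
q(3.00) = -4.00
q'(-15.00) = 0.00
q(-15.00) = -4.00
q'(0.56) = 0.00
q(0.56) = -4.00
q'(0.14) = 0.00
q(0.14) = -4.00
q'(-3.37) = 0.00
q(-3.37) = -4.00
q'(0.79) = 0.00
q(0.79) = -4.00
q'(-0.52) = 0.00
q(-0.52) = -4.00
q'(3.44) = 0.00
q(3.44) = -4.00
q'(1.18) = 0.00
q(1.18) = -4.00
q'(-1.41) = 0.00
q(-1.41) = -4.00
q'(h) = 0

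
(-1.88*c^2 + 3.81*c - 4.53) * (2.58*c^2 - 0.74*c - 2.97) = -4.8504*c^4 + 11.221*c^3 - 8.9232*c^2 - 7.9635*c + 13.4541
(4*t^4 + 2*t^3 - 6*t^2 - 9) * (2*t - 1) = 8*t^5 - 14*t^3 + 6*t^2 - 18*t + 9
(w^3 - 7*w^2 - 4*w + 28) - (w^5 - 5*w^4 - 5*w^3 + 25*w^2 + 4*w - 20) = -w^5 + 5*w^4 + 6*w^3 - 32*w^2 - 8*w + 48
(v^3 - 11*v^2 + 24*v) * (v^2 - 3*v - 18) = v^5 - 14*v^4 + 39*v^3 + 126*v^2 - 432*v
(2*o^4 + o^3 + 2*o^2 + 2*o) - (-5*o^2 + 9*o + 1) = 2*o^4 + o^3 + 7*o^2 - 7*o - 1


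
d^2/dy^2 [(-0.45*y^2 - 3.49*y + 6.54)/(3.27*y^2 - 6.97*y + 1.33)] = (-7.105427357601e-15*y^4 - 95.1491519999999*y^3 + 431.331966*y^2 - 803.284002*y + 512.254636)/(34.965783*y^6 - 223.588539*y^5 + 519.2433*y^4 - 520.488235*y^3 + 211.1907*y^2 - 36.987699*y + 2.352637)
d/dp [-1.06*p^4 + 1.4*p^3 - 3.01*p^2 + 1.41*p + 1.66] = -4.24*p^3 + 4.2*p^2 - 6.02*p + 1.41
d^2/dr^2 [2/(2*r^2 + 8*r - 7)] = 8*(-2*r^2 - 8*r + 8*(r + 2)^2 + 7)/(2*r^2 + 8*r - 7)^3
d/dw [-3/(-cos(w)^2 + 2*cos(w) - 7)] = 6*(cos(w) - 1)*sin(w)/(cos(w)^2 - 2*cos(w) + 7)^2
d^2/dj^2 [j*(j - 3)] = 2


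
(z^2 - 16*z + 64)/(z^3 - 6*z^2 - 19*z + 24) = (z - 8)/(z^2 + 2*z - 3)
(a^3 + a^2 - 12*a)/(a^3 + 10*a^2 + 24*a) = (a - 3)/(a + 6)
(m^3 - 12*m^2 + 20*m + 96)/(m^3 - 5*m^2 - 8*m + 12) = (m - 8)/(m - 1)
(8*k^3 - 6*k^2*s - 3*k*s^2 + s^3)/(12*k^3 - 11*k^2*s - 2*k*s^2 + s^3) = (2*k + s)/(3*k + s)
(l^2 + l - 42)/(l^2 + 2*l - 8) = (l^2 + l - 42)/(l^2 + 2*l - 8)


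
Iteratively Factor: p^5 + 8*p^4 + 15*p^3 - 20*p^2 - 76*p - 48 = (p + 4)*(p^4 + 4*p^3 - p^2 - 16*p - 12) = (p + 2)*(p + 4)*(p^3 + 2*p^2 - 5*p - 6) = (p + 1)*(p + 2)*(p + 4)*(p^2 + p - 6) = (p + 1)*(p + 2)*(p + 3)*(p + 4)*(p - 2)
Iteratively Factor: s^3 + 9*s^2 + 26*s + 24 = (s + 4)*(s^2 + 5*s + 6) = (s + 2)*(s + 4)*(s + 3)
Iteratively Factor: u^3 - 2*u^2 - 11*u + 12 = (u + 3)*(u^2 - 5*u + 4) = (u - 1)*(u + 3)*(u - 4)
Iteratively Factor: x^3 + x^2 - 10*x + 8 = (x + 4)*(x^2 - 3*x + 2) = (x - 1)*(x + 4)*(x - 2)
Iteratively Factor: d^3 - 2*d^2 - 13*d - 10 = (d - 5)*(d^2 + 3*d + 2) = (d - 5)*(d + 2)*(d + 1)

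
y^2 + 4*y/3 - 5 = (y - 5/3)*(y + 3)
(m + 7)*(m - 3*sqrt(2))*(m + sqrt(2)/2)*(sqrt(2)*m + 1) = sqrt(2)*m^4 - 4*m^3 + 7*sqrt(2)*m^3 - 28*m^2 - 11*sqrt(2)*m^2/2 - 77*sqrt(2)*m/2 - 3*m - 21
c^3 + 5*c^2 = c^2*(c + 5)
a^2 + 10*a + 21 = (a + 3)*(a + 7)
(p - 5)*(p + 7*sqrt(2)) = p^2 - 5*p + 7*sqrt(2)*p - 35*sqrt(2)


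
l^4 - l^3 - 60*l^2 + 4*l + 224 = (l - 8)*(l - 2)*(l + 2)*(l + 7)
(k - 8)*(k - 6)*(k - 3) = k^3 - 17*k^2 + 90*k - 144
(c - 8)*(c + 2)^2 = c^3 - 4*c^2 - 28*c - 32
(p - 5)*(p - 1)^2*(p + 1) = p^4 - 6*p^3 + 4*p^2 + 6*p - 5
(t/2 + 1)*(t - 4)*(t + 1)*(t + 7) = t^4/2 + 3*t^3 - 17*t^2/2 - 39*t - 28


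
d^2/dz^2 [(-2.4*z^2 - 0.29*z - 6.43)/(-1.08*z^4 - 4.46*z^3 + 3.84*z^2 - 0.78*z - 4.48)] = (16.79616*z^8 + 73.4209920000001*z^7 + 287.735232*z^6 + 932.294856*z^5 + 694.786656*z^4 - 2418.8034*z^3 + 507.959304*z^2 - 856.480512*z + 323.368344)/(1.259712*z^12 + 15.606432*z^11 + 51.011856*z^10 - 19.53316*z^9 - 143.156448*z^8 + 353.90916*z^7 + 21.0629280000001*z^6 - 395.068824*z^5 + 349.710336*z^4 + 188.505528*z^3 - 223.034112*z^2 + 46.964736*z + 89.915392)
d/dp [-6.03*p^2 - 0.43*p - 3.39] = -12.06*p - 0.43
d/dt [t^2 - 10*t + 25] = 2*t - 10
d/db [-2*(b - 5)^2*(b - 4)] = 2*(13 - 3*b)*(b - 5)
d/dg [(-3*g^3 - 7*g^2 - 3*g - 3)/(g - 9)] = 2*(-3*g^3 + 37*g^2 + 63*g + 15)/(g^2 - 18*g + 81)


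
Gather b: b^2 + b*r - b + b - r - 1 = b^2 + b*r - r - 1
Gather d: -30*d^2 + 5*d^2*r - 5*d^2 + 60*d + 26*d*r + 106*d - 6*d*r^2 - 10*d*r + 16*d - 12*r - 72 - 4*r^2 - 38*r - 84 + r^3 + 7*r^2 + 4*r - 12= d^2*(5*r - 35) + d*(-6*r^2 + 16*r + 182) + r^3 + 3*r^2 - 46*r - 168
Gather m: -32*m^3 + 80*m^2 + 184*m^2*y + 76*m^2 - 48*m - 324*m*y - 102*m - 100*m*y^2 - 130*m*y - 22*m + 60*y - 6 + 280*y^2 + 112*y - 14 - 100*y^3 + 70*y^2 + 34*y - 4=-32*m^3 + m^2*(184*y + 156) + m*(-100*y^2 - 454*y - 172) - 100*y^3 + 350*y^2 + 206*y - 24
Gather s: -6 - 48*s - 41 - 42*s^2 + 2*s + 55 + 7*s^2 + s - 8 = -35*s^2 - 45*s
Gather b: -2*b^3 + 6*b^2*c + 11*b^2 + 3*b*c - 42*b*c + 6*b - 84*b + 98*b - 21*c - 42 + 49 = -2*b^3 + b^2*(6*c + 11) + b*(20 - 39*c) - 21*c + 7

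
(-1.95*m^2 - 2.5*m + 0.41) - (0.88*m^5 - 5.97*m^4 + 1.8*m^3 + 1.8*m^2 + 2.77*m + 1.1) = -0.88*m^5 + 5.97*m^4 - 1.8*m^3 - 3.75*m^2 - 5.27*m - 0.69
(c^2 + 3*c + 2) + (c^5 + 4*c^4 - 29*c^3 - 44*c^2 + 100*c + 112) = c^5 + 4*c^4 - 29*c^3 - 43*c^2 + 103*c + 114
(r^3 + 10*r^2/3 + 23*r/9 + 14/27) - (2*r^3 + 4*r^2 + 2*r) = -r^3 - 2*r^2/3 + 5*r/9 + 14/27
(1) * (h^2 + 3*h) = h^2 + 3*h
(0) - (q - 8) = 8 - q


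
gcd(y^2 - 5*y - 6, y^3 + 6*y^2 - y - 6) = y + 1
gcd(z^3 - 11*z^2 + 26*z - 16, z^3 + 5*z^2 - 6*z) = z - 1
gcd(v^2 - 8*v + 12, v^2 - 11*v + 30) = v - 6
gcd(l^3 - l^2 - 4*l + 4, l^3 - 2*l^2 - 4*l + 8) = l^2 - 4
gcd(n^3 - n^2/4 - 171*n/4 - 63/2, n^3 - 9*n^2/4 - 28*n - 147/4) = n - 7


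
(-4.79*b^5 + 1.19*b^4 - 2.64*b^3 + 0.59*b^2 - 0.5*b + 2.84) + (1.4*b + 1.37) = -4.79*b^5 + 1.19*b^4 - 2.64*b^3 + 0.59*b^2 + 0.9*b + 4.21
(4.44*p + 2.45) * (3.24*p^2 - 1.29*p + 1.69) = 14.3856*p^3 + 2.2104*p^2 + 4.3431*p + 4.1405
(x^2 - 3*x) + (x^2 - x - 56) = 2*x^2 - 4*x - 56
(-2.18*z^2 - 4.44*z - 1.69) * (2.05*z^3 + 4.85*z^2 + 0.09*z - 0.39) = -4.469*z^5 - 19.675*z^4 - 25.1947*z^3 - 7.7459*z^2 + 1.5795*z + 0.6591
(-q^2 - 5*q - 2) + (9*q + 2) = -q^2 + 4*q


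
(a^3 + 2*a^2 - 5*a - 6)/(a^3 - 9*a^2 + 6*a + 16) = (a + 3)/(a - 8)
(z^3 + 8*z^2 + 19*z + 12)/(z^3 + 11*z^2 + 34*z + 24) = (z + 3)/(z + 6)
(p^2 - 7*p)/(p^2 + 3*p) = (p - 7)/(p + 3)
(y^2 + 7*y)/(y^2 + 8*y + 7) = y/(y + 1)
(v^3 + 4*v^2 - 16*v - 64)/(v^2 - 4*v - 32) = (v^2 - 16)/(v - 8)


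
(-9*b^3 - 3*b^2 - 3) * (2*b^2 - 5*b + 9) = -18*b^5 + 39*b^4 - 66*b^3 - 33*b^2 + 15*b - 27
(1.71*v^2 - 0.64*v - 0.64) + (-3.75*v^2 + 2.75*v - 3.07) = -2.04*v^2 + 2.11*v - 3.71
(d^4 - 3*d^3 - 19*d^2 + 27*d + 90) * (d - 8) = d^5 - 11*d^4 + 5*d^3 + 179*d^2 - 126*d - 720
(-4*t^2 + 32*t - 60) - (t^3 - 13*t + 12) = -t^3 - 4*t^2 + 45*t - 72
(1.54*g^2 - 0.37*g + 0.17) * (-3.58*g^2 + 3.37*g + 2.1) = -5.5132*g^4 + 6.5144*g^3 + 1.3785*g^2 - 0.2041*g + 0.357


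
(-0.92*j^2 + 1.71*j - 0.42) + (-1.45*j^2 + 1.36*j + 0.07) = -2.37*j^2 + 3.07*j - 0.35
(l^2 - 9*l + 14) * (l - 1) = l^3 - 10*l^2 + 23*l - 14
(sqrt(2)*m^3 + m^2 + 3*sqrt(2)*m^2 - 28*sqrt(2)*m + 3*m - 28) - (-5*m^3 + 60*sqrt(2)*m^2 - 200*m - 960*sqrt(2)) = sqrt(2)*m^3 + 5*m^3 - 57*sqrt(2)*m^2 + m^2 - 28*sqrt(2)*m + 203*m - 28 + 960*sqrt(2)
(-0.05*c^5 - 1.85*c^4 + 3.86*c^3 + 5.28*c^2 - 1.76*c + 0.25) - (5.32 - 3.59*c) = -0.05*c^5 - 1.85*c^4 + 3.86*c^3 + 5.28*c^2 + 1.83*c - 5.07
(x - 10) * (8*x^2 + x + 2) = 8*x^3 - 79*x^2 - 8*x - 20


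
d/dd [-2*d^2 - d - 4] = -4*d - 1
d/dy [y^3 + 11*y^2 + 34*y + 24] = 3*y^2 + 22*y + 34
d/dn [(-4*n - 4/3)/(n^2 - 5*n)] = 4*(3*n^2 + 2*n - 5)/(3*n^2*(n^2 - 10*n + 25))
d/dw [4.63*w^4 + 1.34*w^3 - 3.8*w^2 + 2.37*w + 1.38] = 18.52*w^3 + 4.02*w^2 - 7.6*w + 2.37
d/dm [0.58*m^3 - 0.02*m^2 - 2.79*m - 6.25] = 1.74*m^2 - 0.04*m - 2.79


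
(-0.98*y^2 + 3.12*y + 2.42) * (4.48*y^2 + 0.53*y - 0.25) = -4.3904*y^4 + 13.4582*y^3 + 12.7402*y^2 + 0.5026*y - 0.605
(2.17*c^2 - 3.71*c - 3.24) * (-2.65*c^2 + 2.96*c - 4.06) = -5.7505*c^4 + 16.2547*c^3 - 11.2058*c^2 + 5.4722*c + 13.1544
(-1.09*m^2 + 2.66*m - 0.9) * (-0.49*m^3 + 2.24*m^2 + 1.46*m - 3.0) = 0.5341*m^5 - 3.745*m^4 + 4.808*m^3 + 5.1376*m^2 - 9.294*m + 2.7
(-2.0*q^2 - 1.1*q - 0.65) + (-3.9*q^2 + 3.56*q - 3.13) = -5.9*q^2 + 2.46*q - 3.78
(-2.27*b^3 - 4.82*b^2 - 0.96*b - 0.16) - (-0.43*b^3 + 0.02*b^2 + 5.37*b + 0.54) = -1.84*b^3 - 4.84*b^2 - 6.33*b - 0.7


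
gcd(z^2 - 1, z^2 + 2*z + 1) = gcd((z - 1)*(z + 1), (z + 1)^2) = z + 1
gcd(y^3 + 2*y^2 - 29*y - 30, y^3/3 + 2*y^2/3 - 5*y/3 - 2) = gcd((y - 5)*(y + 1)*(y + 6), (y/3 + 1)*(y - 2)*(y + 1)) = y + 1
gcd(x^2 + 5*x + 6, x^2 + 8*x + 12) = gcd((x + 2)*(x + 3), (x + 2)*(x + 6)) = x + 2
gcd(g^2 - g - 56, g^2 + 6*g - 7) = g + 7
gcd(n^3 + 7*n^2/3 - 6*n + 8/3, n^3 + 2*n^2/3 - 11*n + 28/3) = n^2 + 3*n - 4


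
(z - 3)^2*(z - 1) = z^3 - 7*z^2 + 15*z - 9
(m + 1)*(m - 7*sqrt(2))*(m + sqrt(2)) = m^3 - 6*sqrt(2)*m^2 + m^2 - 14*m - 6*sqrt(2)*m - 14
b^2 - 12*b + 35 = (b - 7)*(b - 5)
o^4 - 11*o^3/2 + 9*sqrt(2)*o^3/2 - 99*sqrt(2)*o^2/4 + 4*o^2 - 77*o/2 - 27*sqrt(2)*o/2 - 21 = (o - 6)*(o + 1/2)*(o + sqrt(2))*(o + 7*sqrt(2)/2)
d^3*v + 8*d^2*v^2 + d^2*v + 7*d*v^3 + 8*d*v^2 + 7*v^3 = (d + v)*(d + 7*v)*(d*v + v)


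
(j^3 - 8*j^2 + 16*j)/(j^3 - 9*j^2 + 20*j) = (j - 4)/(j - 5)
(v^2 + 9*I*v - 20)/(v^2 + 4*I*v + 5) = (v + 4*I)/(v - I)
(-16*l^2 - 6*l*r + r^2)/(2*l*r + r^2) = (-8*l + r)/r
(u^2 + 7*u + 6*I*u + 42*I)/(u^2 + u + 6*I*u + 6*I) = (u + 7)/(u + 1)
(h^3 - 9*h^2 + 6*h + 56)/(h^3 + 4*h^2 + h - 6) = (h^2 - 11*h + 28)/(h^2 + 2*h - 3)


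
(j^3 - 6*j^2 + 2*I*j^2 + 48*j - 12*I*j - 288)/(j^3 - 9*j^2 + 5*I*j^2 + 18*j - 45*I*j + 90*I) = (j^2 + 2*I*j + 48)/(j^2 + j*(-3 + 5*I) - 15*I)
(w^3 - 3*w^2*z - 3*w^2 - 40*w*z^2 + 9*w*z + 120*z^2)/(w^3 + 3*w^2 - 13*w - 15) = (w^2 - 3*w*z - 40*z^2)/(w^2 + 6*w + 5)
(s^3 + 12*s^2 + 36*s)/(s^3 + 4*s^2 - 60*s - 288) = s/(s - 8)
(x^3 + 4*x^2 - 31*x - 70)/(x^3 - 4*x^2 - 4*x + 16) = (x^2 + 2*x - 35)/(x^2 - 6*x + 8)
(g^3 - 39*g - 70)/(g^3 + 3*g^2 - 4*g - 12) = (g^2 - 2*g - 35)/(g^2 + g - 6)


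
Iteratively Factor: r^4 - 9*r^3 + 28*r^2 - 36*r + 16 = (r - 2)*(r^3 - 7*r^2 + 14*r - 8) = (r - 2)*(r - 1)*(r^2 - 6*r + 8) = (r - 4)*(r - 2)*(r - 1)*(r - 2)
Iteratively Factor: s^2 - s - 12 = (s + 3)*(s - 4)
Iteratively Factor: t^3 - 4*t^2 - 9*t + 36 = (t - 4)*(t^2 - 9) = (t - 4)*(t + 3)*(t - 3)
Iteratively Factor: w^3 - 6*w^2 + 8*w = (w - 2)*(w^2 - 4*w) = (w - 4)*(w - 2)*(w)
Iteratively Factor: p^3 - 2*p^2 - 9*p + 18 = (p + 3)*(p^2 - 5*p + 6) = (p - 3)*(p + 3)*(p - 2)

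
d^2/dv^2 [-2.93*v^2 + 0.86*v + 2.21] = -5.86000000000000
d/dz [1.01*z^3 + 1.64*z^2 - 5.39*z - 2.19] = 3.03*z^2 + 3.28*z - 5.39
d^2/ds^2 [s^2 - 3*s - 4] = 2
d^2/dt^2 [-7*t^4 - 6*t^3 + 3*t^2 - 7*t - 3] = -84*t^2 - 36*t + 6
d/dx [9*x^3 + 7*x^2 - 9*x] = 27*x^2 + 14*x - 9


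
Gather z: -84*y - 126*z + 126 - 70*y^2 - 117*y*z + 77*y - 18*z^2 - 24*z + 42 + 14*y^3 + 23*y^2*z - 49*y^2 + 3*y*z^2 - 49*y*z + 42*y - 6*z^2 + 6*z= 14*y^3 - 119*y^2 + 35*y + z^2*(3*y - 24) + z*(23*y^2 - 166*y - 144) + 168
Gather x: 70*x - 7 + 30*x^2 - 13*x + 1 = 30*x^2 + 57*x - 6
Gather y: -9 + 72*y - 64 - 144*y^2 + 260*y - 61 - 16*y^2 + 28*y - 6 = -160*y^2 + 360*y - 140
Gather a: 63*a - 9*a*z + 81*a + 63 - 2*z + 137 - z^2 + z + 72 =a*(144 - 9*z) - z^2 - z + 272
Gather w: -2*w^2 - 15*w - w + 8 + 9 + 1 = -2*w^2 - 16*w + 18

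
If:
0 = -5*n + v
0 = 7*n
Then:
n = 0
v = 0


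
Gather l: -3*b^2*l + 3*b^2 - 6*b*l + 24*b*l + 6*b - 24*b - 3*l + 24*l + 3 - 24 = 3*b^2 - 18*b + l*(-3*b^2 + 18*b + 21) - 21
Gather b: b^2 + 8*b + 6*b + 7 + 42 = b^2 + 14*b + 49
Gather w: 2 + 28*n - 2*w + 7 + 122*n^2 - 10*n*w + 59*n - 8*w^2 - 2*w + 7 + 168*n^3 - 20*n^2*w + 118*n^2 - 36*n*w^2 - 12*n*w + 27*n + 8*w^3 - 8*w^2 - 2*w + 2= 168*n^3 + 240*n^2 + 114*n + 8*w^3 + w^2*(-36*n - 16) + w*(-20*n^2 - 22*n - 6) + 18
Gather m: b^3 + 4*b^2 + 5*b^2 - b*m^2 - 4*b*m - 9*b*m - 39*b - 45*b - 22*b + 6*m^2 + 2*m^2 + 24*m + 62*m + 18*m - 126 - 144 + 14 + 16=b^3 + 9*b^2 - 106*b + m^2*(8 - b) + m*(104 - 13*b) - 240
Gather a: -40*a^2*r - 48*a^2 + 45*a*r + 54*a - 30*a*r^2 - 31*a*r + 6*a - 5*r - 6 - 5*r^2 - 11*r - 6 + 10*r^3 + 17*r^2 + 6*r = a^2*(-40*r - 48) + a*(-30*r^2 + 14*r + 60) + 10*r^3 + 12*r^2 - 10*r - 12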